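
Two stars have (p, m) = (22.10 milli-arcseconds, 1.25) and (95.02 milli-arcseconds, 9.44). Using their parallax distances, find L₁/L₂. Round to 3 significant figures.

d₁ = 1/p₁ = 1/0.02210″ = 45.249 pc; d₂ = 1/p₂ = 1/0.09502″ = 10.524 pc.
M₁ = m₁ − 5 log₁₀ d₁ + 5 = 1.25 − 8.2780 + 5 = -2.0280.
M₂ = 9.44 − 5.1109 + 5 = 9.3291.
L₁/L₂ = 10^(0.4(M₂ − M₁)) = 10^(0.4 × 11.3571) = 10^4.54284 = 34901.

L₁/L₂ = 34900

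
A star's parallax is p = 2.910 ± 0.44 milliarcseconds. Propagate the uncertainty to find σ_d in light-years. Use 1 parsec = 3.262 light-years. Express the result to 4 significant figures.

169.5 ly

d = 1/p, so σ_d = σ_p / p².
σ_d = 0.000440 / (0.002910)² = 0.000440 / 0.0000084681 = 51.96 pc = 51.96 × 3.262 ly = 169.49 ly.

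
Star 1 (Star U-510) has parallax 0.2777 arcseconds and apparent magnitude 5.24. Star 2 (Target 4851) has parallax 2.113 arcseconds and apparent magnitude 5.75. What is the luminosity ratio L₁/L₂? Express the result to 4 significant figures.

L₁/L₂ = 92.61

d₁ = 1/p₁ = 1/0.2777″ = 3.601 pc; d₂ = 1/p₂ = 1/2.113″ = 0.47326 pc.
M₁ = m₁ − 5 log₁₀ d₁ + 5 = 5.24 − 2.7821 + 5 = 7.4579.
M₂ = 5.75 − (-1.6245) + 5 = 12.3745.
L₁/L₂ = 10^(0.4(M₂ − M₁)) = 10^(0.4 × 4.9166) = 10^1.96664 = 92.606.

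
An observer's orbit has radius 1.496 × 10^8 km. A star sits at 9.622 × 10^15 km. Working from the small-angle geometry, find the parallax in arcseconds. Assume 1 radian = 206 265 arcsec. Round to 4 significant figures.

0.003207 arcsec

θ ≈ B/d = (1.496 × 10^8) / (9.622 × 10^15) = 1.5548 × 10^-8 rad.
In arcseconds: 1.5548 × 10^-8 × 206265 = 0.003207″.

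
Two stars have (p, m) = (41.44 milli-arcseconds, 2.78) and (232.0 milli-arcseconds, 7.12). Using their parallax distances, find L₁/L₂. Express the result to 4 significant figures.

L₁/L₂ = 1707

d₁ = 1/p₁ = 1/0.04144″ = 24.131 pc; d₂ = 1/p₂ = 1/0.2320″ = 4.3103 pc.
M₁ = m₁ − 5 log₁₀ d₁ + 5 = 2.78 − 6.9129 + 5 = 0.8671.
M₂ = 7.12 − 3.1725 + 5 = 8.9475.
L₁/L₂ = 10^(0.4(M₂ − M₁)) = 10^(0.4 × 8.0804) = 10^3.23216 = 1706.7.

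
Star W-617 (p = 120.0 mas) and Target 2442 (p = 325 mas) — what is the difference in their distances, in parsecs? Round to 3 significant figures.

d_A = 1/0.1200″ = 8.3333 pc; d_B = 1/0.3250″ = 3.0769 pc.
|d_B − d_A| = |3.0769 − 8.3333| = 5.2564 pc.

5.26 pc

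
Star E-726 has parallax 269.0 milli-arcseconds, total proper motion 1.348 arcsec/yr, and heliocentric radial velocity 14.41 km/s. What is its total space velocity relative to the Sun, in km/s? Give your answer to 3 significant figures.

27.8 km/s

d = 1/p = 1/0.2690″ = 3.7175 pc.
v_t = 4.740 μ d = 4.740 × 1.348 × 3.7175 = 23.753 km/s.
v = √(v_r² + v_t²) = √(14.41² + 23.753²) = √771.853 = 27.782 km/s.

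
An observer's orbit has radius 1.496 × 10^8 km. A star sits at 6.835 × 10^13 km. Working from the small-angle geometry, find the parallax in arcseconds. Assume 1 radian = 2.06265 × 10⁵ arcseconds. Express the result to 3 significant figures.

0.451 arcsec

θ ≈ B/d = (1.496 × 10^8) / (6.835 × 10^13) = 2.1887 × 10^-6 rad.
In arcseconds: 2.1887 × 10^-6 × 206265 = 0.45145″.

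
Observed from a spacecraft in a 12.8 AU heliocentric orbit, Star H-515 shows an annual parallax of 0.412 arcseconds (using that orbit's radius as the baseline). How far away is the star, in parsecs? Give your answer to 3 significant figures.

With baseline B (in AU) and parallax p (in arcsec), d = B/p parsecs.
d = 12.8 / 0.412 = 31.068 pc.

31.1 pc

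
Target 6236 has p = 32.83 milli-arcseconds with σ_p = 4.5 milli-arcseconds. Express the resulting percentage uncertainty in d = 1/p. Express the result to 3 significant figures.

For d = 1/p, |σ_d/d| = |σ_p/p|.
σ_p/p = 4.5 / 32.83 = 0.13707 = 13.707%.

13.7%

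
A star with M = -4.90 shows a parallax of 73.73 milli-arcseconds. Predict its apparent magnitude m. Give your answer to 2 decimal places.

m = -4.24

d = 1/p = 1/0.07373″ = 13.563 pc.
m − M = 5 log₁₀ d − 5 = 5 log₁₀(13.563) − 5 = 5.6618 − 5 = 0.6618.
m = M + (m − M) = -4.90 + 0.6618 = -4.24.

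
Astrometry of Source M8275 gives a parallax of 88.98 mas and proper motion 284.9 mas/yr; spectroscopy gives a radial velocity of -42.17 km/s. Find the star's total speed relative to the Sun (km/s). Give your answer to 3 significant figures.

d = 1/p = 1/0.08898″ = 11.238 pc.
μ = 284.9 mas/yr = 0.2849 ″/yr.
v_t = 4.740 μ d = 4.740 × 0.2849 × 11.238 = 15.176 km/s.
v = √(v_r² + v_t²) = √((-42.17)² + 15.176²) = √2008.62 = 44.818 km/s.

44.8 km/s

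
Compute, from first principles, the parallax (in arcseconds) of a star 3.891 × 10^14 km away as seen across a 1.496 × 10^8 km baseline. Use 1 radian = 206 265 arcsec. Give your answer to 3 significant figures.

θ ≈ B/d = (1.496 × 10^8) / (3.891 × 10^14) = 3.8448 × 10^-7 rad.
In arcseconds: 3.8448 × 10^-7 × 206265 = 0.079305″.

0.0793 arcsec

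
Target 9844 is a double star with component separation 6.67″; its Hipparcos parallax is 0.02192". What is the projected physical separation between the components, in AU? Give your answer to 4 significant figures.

304.3 AU

d = 1/p = 1/0.02192″ = 45.62 pc.
At distance d (pc), an angle of θ arcsec spans θ·d AU: s = 6.67 × 45.62 = 304.29 AU.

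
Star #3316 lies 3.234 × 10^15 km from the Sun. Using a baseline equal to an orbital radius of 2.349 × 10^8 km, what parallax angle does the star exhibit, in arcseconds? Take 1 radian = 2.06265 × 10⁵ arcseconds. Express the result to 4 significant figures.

θ ≈ B/d = (2.349 × 10^8) / (3.234 × 10^15) = 7.2635 × 10^-8 rad.
In arcseconds: 7.2635 × 10^-8 × 206265 = 0.014982″.

0.01498 arcsec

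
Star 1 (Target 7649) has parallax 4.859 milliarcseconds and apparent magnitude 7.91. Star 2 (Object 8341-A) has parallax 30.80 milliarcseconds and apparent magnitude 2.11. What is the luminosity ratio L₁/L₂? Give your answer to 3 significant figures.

L₁/L₂ = 0.192

d₁ = 1/p₁ = 1/0.004859″ = 205.8 pc; d₂ = 1/p₂ = 1/0.03080″ = 32.468 pc.
M₁ = m₁ − 5 log₁₀ d₁ + 5 = 7.91 − 11.5672 + 5 = 1.3428.
M₂ = 2.11 − 7.5573 + 5 = -0.4473.
L₁/L₂ = 10^(0.4(M₂ − M₁)) = 10^(0.4 × (-1.7901)) = 10^(-0.71604) = 0.19229.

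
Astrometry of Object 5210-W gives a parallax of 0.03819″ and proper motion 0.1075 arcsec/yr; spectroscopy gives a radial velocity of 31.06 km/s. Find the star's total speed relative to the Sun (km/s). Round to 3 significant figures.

d = 1/p = 1/0.03819″ = 26.185 pc.
v_t = 4.740 μ d = 4.740 × 0.1075 × 26.185 = 13.343 km/s.
v = √(v_r² + v_t²) = √(31.06² + 13.343²) = √1142.76 = 33.805 km/s.

33.8 km/s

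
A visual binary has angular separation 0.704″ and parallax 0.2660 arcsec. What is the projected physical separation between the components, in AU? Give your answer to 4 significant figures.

2.647 AU

d = 1/p = 1/0.2660″ = 3.7594 pc.
At distance d (pc), an angle of θ arcsec spans θ·d AU: s = 0.704 × 3.7594 = 2.6466 AU.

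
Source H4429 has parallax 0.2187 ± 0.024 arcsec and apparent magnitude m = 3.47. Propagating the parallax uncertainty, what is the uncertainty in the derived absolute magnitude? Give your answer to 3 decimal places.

M = m − 5 log₁₀ d + 5 = m + 5 log₁₀ p + 5, so ∂M/∂p = 5/(p ln 10).
σ_M = (5/ln 10) · (σ_p/p) = 2.1715 × 0.024/0.2187 = 2.1715 × 0.10974 = 0.2383.

σ_M = 0.238 mag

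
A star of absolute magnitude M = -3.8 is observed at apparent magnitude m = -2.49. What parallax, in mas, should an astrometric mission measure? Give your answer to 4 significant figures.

m − M = -2.49 − (-3.8) = 1.31.
d = 10^((m−M)/5 + 1) = 10^1.262 = 18.281 pc.
p = 1/d = 1/18.281 = 0.054702 arcsec = 54.702 mas.

54.70 mas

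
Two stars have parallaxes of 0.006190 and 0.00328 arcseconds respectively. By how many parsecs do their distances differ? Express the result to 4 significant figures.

143.3 pc

d_A = 1/0.006190″ = 161.55 pc; d_B = 1/0.003280″ = 304.88 pc.
|d_B − d_A| = |304.88 − 161.55| = 143.33 pc.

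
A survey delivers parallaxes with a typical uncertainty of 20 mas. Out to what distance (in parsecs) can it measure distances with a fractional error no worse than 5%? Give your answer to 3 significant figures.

2.50 pc

σ_d/d = σ_p/p, so the condition is σ_p/p ≤ 0.05, i.e. p ≥ σ_p/0.05.
p_min = 20/0.05 = 400 mas = 0.4 arcsec.
d_max = 1/p_min = 1/0.4 = 2.5 pc.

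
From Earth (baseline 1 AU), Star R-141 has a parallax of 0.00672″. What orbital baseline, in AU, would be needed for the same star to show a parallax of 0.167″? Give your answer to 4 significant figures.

24.85 AU

Parallax scales linearly with baseline: p ∝ B, so B = p_target / p_Earth × 1 AU.
B = 0.167 / 0.00672 = 24.851 AU.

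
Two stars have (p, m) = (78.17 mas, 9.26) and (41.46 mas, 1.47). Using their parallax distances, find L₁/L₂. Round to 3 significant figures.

d₁ = 1/p₁ = 1/0.07817″ = 12.793 pc; d₂ = 1/p₂ = 1/0.04146″ = 24.12 pc.
M₁ = m₁ − 5 log₁₀ d₁ + 5 = 9.26 − 5.5349 + 5 = 8.7251.
M₂ = 1.47 − 6.9119 + 5 = -0.4419.
L₁/L₂ = 10^(0.4(M₂ − M₁)) = 10^(0.4 × (-9.1670)) = 10^(-3.66680) = 0.00021538.

L₁/L₂ = 0.000215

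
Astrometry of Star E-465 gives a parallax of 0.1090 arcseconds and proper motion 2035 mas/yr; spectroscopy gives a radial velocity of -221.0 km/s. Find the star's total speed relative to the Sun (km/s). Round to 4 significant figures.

d = 1/p = 1/0.1090″ = 9.1743 pc.
μ = 2035 mas/yr = 2.035 ″/yr.
v_t = 4.740 μ d = 4.740 × 2.035 × 9.1743 = 88.494 km/s.
v = √(v_r² + v_t²) = √((-221.0)² + 88.494²) = √56672.2 = 238.06 km/s.

238.1 km/s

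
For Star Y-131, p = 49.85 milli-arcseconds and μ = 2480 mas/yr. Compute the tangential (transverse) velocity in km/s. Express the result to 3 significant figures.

236 km/s

d = 1/p = 1/0.04985″ = 20.06 pc.
μ = 2480 mas/yr = 2.48 ″/yr.
v_t = 4.74 × μ × d = 4.74 × 2.48 × 20.06 = 235.81 km/s.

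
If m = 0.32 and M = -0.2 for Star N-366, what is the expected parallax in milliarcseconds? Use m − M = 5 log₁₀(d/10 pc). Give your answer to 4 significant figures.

m − M = 0.32 − (-0.2) = 0.52.
d = 10^((m−M)/5 + 1) = 10^1.104 = 12.706 pc.
p = 1/d = 1/12.706 = 0.078703 arcsec = 78.703 mas.

78.70 mas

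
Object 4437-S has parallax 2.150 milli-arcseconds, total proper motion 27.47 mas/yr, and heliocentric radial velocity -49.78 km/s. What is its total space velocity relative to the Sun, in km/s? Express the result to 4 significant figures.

d = 1/p = 1/0.002150″ = 465.12 pc.
μ = 27.47 mas/yr = 0.02747 ″/yr.
v_t = 4.740 μ d = 4.740 × 0.02747 × 465.12 = 60.562 km/s.
v = √(v_r² + v_t²) = √((-49.78)² + 60.562²) = √6145.8 = 78.395 km/s.

78.40 km/s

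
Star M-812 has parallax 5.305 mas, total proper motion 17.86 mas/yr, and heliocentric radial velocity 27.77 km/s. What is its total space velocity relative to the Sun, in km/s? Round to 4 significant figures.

32.03 km/s

d = 1/p = 1/0.005305″ = 188.5 pc.
μ = 17.86 mas/yr = 0.01786 ″/yr.
v_t = 4.740 μ d = 4.740 × 0.01786 × 188.5 = 15.958 km/s.
v = √(v_r² + v_t²) = √(27.77² + 15.958²) = √1025.83 = 32.029 km/s.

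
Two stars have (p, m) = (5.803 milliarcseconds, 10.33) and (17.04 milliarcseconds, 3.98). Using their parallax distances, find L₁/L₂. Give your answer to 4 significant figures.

d₁ = 1/p₁ = 1/0.005803″ = 172.32 pc; d₂ = 1/p₂ = 1/0.01704″ = 58.685 pc.
M₁ = m₁ − 5 log₁₀ d₁ + 5 = 10.33 − 11.1817 + 5 = 4.1483.
M₂ = 3.98 − 8.8426 + 5 = 0.1374.
L₁/L₂ = 10^(0.4(M₂ − M₁)) = 10^(0.4 × (-4.0109)) = 10^(-1.60436) = 0.024868.

L₁/L₂ = 0.02487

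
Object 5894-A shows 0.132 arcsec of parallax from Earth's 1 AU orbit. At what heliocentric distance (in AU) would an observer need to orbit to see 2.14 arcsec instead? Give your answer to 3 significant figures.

16.2 AU

Parallax scales linearly with baseline: p ∝ B, so B = p_target / p_Earth × 1 AU.
B = 2.14 / 0.132 = 16.212 AU.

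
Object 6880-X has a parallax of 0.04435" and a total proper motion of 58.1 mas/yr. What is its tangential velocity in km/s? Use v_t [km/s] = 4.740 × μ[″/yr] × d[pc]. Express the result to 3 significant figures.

6.21 km/s

d = 1/p = 1/0.04435″ = 22.548 pc.
μ = 58.1 mas/yr = 0.0581 ″/yr.
v_t = 4.74 × μ × d = 4.74 × 0.0581 × 22.548 = 6.2096 km/s.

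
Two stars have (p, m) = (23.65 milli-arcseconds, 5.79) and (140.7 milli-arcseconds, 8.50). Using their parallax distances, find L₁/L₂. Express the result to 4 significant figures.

L₁/L₂ = 429.5

d₁ = 1/p₁ = 1/0.02365″ = 42.283 pc; d₂ = 1/p₂ = 1/0.1407″ = 7.1073 pc.
M₁ = m₁ − 5 log₁₀ d₁ + 5 = 5.79 − 8.1308 + 5 = 2.6592.
M₂ = 8.50 − 4.2585 + 5 = 9.2415.
L₁/L₂ = 10^(0.4(M₂ − M₁)) = 10^(0.4 × 6.5823) = 10^2.63292 = 429.46.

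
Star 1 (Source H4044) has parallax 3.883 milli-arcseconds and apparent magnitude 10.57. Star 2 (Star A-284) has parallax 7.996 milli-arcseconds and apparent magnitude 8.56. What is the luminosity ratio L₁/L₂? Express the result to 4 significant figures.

d₁ = 1/p₁ = 1/0.003883″ = 257.53 pc; d₂ = 1/p₂ = 1/0.007996″ = 125.06 pc.
M₁ = m₁ − 5 log₁₀ d₁ + 5 = 10.57 − 12.0541 + 5 = 3.5159.
M₂ = 8.56 − 10.4856 + 5 = 3.0744.
L₁/L₂ = 10^(0.4(M₂ − M₁)) = 10^(0.4 × (-0.4415)) = 10^(-0.17660) = 0.66589.

L₁/L₂ = 0.6659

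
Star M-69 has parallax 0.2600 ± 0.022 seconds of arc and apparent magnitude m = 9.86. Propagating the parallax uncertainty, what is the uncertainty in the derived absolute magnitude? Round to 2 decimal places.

M = m − 5 log₁₀ d + 5 = m + 5 log₁₀ p + 5, so ∂M/∂p = 5/(p ln 10).
σ_M = (5/ln 10) · (σ_p/p) = 2.1715 × 0.022/0.2600 = 2.1715 × 0.084615 = 0.18374.

σ_M = 0.18 mag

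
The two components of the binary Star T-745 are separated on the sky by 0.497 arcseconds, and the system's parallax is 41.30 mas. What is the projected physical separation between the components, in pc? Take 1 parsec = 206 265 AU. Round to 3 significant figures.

5.83 × 10^-5 pc

d = 1/p = 1/0.04130″ = 24.213 pc.
At distance d (pc), an angle of θ arcsec spans θ·d AU: s = 0.497 × 24.213 = 12.034 AU.
= 12.034 / 206265 = 5.8342 × 10^-5 pc.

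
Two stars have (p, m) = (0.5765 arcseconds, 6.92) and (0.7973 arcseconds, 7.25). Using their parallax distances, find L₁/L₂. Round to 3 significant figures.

d₁ = 1/p₁ = 1/0.5765″ = 1.7346 pc; d₂ = 1/p₂ = 1/0.7973″ = 1.2542 pc.
M₁ = m₁ − 5 log₁₀ d₁ + 5 = 6.92 − 1.1960 + 5 = 10.7240.
M₂ = 7.25 − 0.4918 + 5 = 11.7582.
L₁/L₂ = 10^(0.4(M₂ − M₁)) = 10^(0.4 × 1.0342) = 10^0.41368 = 2.5923.

L₁/L₂ = 2.59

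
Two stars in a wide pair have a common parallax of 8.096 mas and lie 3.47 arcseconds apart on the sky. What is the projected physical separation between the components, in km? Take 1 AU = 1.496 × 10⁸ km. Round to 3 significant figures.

6.41 × 10^10 km

d = 1/p = 1/0.008096″ = 123.52 pc.
At distance d (pc), an angle of θ arcsec spans θ·d AU: s = 3.47 × 123.52 = 428.61 AU.
= 428.61 × 1.496 × 10⁸ km = 6.4120 × 10^10 km.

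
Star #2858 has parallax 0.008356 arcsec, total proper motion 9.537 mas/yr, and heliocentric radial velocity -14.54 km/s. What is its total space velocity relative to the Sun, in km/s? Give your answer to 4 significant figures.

d = 1/p = 1/0.008356″ = 119.67 pc.
μ = 9.537 mas/yr = 0.009537 ″/yr.
v_t = 4.740 μ d = 4.740 × 0.009537 × 119.67 = 5.4097 km/s.
v = √(v_r² + v_t²) = √((-14.54)² + 5.4097²) = √240.676 = 15.514 km/s.

15.51 km/s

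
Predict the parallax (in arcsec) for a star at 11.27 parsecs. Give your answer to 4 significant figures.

0.08873 arcsec

p = 1/d = 1/11.27 = 0.088731 arcsec.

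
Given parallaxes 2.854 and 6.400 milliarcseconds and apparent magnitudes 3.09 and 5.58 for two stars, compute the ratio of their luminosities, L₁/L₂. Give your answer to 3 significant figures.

d₁ = 1/p₁ = 1/0.002854″ = 350.39 pc; d₂ = 1/p₂ = 1/0.006400″ = 156.25 pc.
M₁ = m₁ − 5 log₁₀ d₁ + 5 = 3.09 − 12.7228 + 5 = -4.6328.
M₂ = 5.58 − 10.9691 + 5 = -0.3891.
L₁/L₂ = 10^(0.4(M₂ − M₁)) = 10^(0.4 × 4.2437) = 10^1.69748 = 49.829.

L₁/L₂ = 49.8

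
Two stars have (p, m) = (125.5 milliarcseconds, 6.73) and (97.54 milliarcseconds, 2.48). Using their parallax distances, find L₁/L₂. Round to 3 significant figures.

L₁/L₂ = 0.0121

d₁ = 1/p₁ = 1/0.1255″ = 7.9681 pc; d₂ = 1/p₂ = 1/0.09754″ = 10.252 pc.
M₁ = m₁ − 5 log₁₀ d₁ + 5 = 6.73 − 4.5068 + 5 = 7.2232.
M₂ = 2.48 − 5.0540 + 5 = 2.4260.
L₁/L₂ = 10^(0.4(M₂ − M₁)) = 10^(0.4 × (-4.7972)) = 10^(-1.91888) = 0.012054.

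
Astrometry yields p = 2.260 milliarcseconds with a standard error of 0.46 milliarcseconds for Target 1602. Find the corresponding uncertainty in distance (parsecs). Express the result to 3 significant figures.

d = 1/p, so σ_d = σ_p / p².
σ_d = 0.000460 / (0.002260)² = 0.000460 / 0.0000051076 = 90.062 pc.

90.1 pc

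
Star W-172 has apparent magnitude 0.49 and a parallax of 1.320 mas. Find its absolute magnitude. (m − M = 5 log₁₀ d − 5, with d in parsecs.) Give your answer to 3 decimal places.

d = 1/p = 1/0.001320″ = 757.58 pc.
m − M = 5 log₁₀(757.58) − 5 = 14.3971 − 5 = 9.3971.
M = m − (m − M) = 0.49 − 9.3971 = -8.907.

M = -8.907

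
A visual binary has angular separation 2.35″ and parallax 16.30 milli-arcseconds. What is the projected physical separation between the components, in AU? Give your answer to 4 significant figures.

144.2 AU

d = 1/p = 1/0.01630″ = 61.35 pc.
At distance d (pc), an angle of θ arcsec spans θ·d AU: s = 2.35 × 61.35 = 144.17 AU.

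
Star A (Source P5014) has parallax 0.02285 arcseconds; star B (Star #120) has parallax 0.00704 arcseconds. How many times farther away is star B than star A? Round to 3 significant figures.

3.25

Since d = 1/p, d_B/d_A = p_A/p_B.
= 0.02285 / 0.00704 = 3.2457.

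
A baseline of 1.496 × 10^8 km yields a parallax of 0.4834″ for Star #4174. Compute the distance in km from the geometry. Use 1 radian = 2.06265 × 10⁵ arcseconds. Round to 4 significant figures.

6.383 × 10^13 km

θ = 0.4834″ = 0.4834/206265 = 2.3436 × 10^-6 rad.
d = B/θ = (1.496 × 10^8) / (2.3436 × 10^-6) = 6.3833 × 10^13 km.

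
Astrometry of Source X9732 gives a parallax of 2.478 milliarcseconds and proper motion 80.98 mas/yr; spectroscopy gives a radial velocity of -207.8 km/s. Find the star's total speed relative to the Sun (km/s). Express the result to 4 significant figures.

259.2 km/s

d = 1/p = 1/0.002478″ = 403.55 pc.
μ = 80.98 mas/yr = 0.08098 ″/yr.
v_t = 4.740 μ d = 4.740 × 0.08098 × 403.55 = 154.9 km/s.
v = √(v_r² + v_t²) = √((-207.8)² + 154.9²) = √67174.9 = 259.18 km/s.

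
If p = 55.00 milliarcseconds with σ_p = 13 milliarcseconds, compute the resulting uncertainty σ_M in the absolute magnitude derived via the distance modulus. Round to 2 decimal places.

M = m − 5 log₁₀ d + 5 = m + 5 log₁₀ p + 5, so ∂M/∂p = 5/(p ln 10).
σ_M = (5/ln 10) · (σ_p/p) = 2.1715 × 13/55.00 = 2.1715 × 0.23636 = 0.51326.

σ_M = 0.51 mag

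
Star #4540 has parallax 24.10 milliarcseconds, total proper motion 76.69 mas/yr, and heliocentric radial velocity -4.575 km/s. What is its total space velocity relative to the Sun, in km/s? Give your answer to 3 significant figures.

15.8 km/s

d = 1/p = 1/0.02410″ = 41.494 pc.
μ = 76.69 mas/yr = 0.07669 ″/yr.
v_t = 4.740 μ d = 4.740 × 0.07669 × 41.494 = 15.084 km/s.
v = √(v_r² + v_t²) = √((-4.575)² + 15.084²) = √248.458 = 15.763 km/s.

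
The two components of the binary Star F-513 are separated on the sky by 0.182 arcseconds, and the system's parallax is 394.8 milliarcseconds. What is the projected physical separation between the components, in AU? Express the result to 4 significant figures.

d = 1/p = 1/0.3948″ = 2.5329 pc.
At distance d (pc), an angle of θ arcsec spans θ·d AU: s = 0.182 × 2.5329 = 0.46099 AU.

0.4610 AU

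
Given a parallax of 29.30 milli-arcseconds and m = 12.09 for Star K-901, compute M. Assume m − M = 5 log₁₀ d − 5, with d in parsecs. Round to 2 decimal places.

d = 1/p = 1/0.02930″ = 34.13 pc.
m − M = 5 log₁₀(34.13) − 5 = 7.6657 − 5 = 2.6657.
M = m − (m − M) = 12.09 − 2.6657 = 9.42.

M = 9.42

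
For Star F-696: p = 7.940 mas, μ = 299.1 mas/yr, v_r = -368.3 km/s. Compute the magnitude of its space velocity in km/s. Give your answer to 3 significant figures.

409 km/s

d = 1/p = 1/0.007940″ = 125.94 pc.
μ = 299.1 mas/yr = 0.2991 ″/yr.
v_t = 4.740 μ d = 4.740 × 0.2991 × 125.94 = 178.55 km/s.
v = √(v_r² + v_t²) = √((-368.3)² + 178.55²) = √167525 = 409.3 km/s.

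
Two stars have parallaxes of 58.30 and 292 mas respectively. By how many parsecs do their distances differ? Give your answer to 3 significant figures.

13.7 pc

d_A = 1/0.05830″ = 17.153 pc; d_B = 1/0.2920″ = 3.4247 pc.
|d_B − d_A| = |3.4247 − 17.153| = 13.728 pc.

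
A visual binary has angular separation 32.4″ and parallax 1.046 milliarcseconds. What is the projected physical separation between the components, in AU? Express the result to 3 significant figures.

31000 AU

d = 1/p = 1/0.001046″ = 956.02 pc.
At distance d (pc), an angle of θ arcsec spans θ·d AU: s = 32.4 × 956.02 = 30975 AU.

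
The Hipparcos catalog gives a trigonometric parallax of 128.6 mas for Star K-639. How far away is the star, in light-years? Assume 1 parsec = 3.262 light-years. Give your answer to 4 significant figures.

25.37 light years

p = 128.6 mas = 0.1286 arcsec.
d = 1/p = 1/0.1286 = 7.776 pc.
In light-years: 7.776 × 3.262 = 25.365 ly.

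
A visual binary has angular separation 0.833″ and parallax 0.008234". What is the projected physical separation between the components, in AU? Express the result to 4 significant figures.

101.2 AU

d = 1/p = 1/0.008234″ = 121.45 pc.
At distance d (pc), an angle of θ arcsec spans θ·d AU: s = 0.833 × 121.45 = 101.17 AU.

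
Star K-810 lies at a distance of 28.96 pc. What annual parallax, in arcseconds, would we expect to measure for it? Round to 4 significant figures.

0.03453 arcsec

p = 1/d = 1/28.96 = 0.03453 arcsec.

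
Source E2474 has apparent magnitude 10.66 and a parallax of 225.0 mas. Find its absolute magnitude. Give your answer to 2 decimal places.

M = 12.42

d = 1/p = 1/0.2250″ = 4.4444 pc.
m − M = 5 log₁₀(4.4444) − 5 = 3.2391 − 5 = -1.7609.
M = m − (m − M) = 10.66 − (-1.7609) = 12.42.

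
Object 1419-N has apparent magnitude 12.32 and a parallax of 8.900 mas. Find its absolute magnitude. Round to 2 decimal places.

d = 1/p = 1/0.008900″ = 112.36 pc.
m − M = 5 log₁₀(112.36) − 5 = 10.2531 − 5 = 5.2531.
M = m − (m − M) = 12.32 − 5.2531 = 7.07.

M = 7.07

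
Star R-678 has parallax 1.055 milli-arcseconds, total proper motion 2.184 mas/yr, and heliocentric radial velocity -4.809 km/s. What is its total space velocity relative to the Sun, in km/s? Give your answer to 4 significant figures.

10.93 km/s

d = 1/p = 1/0.001055″ = 947.87 pc.
μ = 2.184 mas/yr = 0.002184 ″/yr.
v_t = 4.740 μ d = 4.740 × 0.002184 × 947.87 = 9.8125 km/s.
v = √(v_r² + v_t²) = √((-4.809)² + 9.8125²) = √119.412 = 10.928 km/s.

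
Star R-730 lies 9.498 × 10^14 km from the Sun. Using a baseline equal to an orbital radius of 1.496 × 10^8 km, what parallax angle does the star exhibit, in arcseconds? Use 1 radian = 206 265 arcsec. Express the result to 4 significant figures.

θ ≈ B/d = (1.496 × 10^8) / (9.498 × 10^14) = 1.5751 × 10^-7 rad.
In arcseconds: 1.5751 × 10^-7 × 206265 = 0.032489″.

0.03249 arcsec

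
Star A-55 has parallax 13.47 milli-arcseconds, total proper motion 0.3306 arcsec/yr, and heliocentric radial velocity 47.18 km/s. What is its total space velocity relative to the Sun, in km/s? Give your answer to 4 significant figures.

d = 1/p = 1/0.01347″ = 74.239 pc.
v_t = 4.740 μ d = 4.740 × 0.3306 × 74.239 = 116.34 km/s.
v = √(v_r² + v_t²) = √(47.18² + 116.34²) = √15760.9 = 125.54 km/s.

125.5 km/s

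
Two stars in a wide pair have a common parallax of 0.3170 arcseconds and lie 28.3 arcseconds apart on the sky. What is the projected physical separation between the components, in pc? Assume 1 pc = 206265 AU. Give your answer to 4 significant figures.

0.0004328 pc

d = 1/p = 1/0.3170″ = 3.1546 pc.
At distance d (pc), an angle of θ arcsec spans θ·d AU: s = 28.3 × 3.1546 = 89.275 AU.
= 89.275 / 206265 = 0.00043282 pc.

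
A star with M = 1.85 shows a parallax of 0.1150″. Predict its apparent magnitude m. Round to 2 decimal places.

d = 1/p = 1/0.1150″ = 8.6957 pc.
m − M = 5 log₁₀ d − 5 = 5 log₁₀(8.6957) − 5 = 4.6965 − 5 = -0.3035.
m = M + (m − M) = 1.85 + (-0.3035) = 1.55.

m = 1.55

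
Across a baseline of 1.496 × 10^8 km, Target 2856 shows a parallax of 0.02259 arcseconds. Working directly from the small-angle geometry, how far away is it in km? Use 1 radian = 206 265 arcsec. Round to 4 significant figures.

θ = 0.02259″ = 0.02259/206265 = 1.0952 × 10^-7 rad.
d = B/θ = (1.496 × 10^8) / (1.0952 × 10^-7) = 1.3660 × 10^15 km.

1.366 × 10^15 km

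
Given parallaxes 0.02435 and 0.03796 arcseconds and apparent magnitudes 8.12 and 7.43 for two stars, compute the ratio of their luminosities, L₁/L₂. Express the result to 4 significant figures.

d₁ = 1/p₁ = 1/0.02435″ = 41.068 pc; d₂ = 1/p₂ = 1/0.03796″ = 26.344 pc.
M₁ = m₁ − 5 log₁₀ d₁ + 5 = 8.12 − 8.0675 + 5 = 5.0525.
M₂ = 7.43 − 7.1034 + 5 = 5.3266.
L₁/L₂ = 10^(0.4(M₂ − M₁)) = 10^(0.4 × 0.2741) = 10^0.10964 = 1.2872.

L₁/L₂ = 1.287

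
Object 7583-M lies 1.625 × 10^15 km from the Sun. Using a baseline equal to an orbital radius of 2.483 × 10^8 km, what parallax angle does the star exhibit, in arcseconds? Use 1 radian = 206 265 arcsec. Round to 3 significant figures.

0.0315 arcsec

θ ≈ B/d = (2.483 × 10^8) / (1.625 × 10^15) = 1.5280 × 10^-7 rad.
In arcseconds: 1.5280 × 10^-7 × 206265 = 0.031517″.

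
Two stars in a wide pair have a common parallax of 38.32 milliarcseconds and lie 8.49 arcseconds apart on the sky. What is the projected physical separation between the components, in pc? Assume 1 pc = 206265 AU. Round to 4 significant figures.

0.001074 pc

d = 1/p = 1/0.03832″ = 26.096 pc.
At distance d (pc), an angle of θ arcsec spans θ·d AU: s = 8.49 × 26.096 = 221.56 AU.
= 221.56 / 206265 = 0.0010742 pc.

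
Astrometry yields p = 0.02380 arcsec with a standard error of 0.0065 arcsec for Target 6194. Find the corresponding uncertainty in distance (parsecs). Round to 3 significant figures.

11.5 pc

d = 1/p, so σ_d = σ_p / p².
σ_d = 0.00650 / (0.02380)² = 0.00650 / 0.00056644 = 11.475 pc.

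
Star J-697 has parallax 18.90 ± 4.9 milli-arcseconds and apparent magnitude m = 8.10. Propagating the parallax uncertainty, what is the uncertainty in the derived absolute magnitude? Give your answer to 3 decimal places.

σ_M = 0.563 mag

M = m − 5 log₁₀ d + 5 = m + 5 log₁₀ p + 5, so ∂M/∂p = 5/(p ln 10).
σ_M = (5/ln 10) · (σ_p/p) = 2.1715 × 4.9/18.90 = 2.1715 × 0.25926 = 0.56298.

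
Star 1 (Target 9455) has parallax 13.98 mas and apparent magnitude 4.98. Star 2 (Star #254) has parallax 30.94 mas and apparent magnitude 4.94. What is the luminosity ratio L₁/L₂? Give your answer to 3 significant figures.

d₁ = 1/p₁ = 1/0.01398″ = 71.531 pc; d₂ = 1/p₂ = 1/0.03094″ = 32.321 pc.
M₁ = m₁ − 5 log₁₀ d₁ + 5 = 4.98 − 9.2725 + 5 = 0.7075.
M₂ = 4.94 − 7.5474 + 5 = 2.3926.
L₁/L₂ = 10^(0.4(M₂ − M₁)) = 10^(0.4 × 1.6851) = 10^0.67404 = 4.7211.

L₁/L₂ = 4.72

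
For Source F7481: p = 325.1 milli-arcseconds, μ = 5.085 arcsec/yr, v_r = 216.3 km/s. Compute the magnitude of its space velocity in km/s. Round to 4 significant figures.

228.7 km/s

d = 1/p = 1/0.3251″ = 3.076 pc.
v_t = 4.740 μ d = 4.740 × 5.085 × 3.076 = 74.141 km/s.
v = √(v_r² + v_t²) = √(216.3² + 74.141²) = √52282.6 = 228.65 km/s.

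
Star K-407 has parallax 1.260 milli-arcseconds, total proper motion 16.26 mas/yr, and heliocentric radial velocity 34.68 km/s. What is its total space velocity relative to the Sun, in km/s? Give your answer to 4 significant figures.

d = 1/p = 1/0.001260″ = 793.65 pc.
μ = 16.26 mas/yr = 0.01626 ″/yr.
v_t = 4.740 μ d = 4.740 × 0.01626 × 793.65 = 61.169 km/s.
v = √(v_r² + v_t²) = √(34.68² + 61.169²) = √4944.35 = 70.316 km/s.

70.32 km/s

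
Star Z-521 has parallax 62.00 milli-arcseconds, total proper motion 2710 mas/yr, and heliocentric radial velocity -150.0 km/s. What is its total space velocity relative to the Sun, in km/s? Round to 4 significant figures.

255.8 km/s

d = 1/p = 1/0.06200″ = 16.129 pc.
μ = 2710 mas/yr = 2.710 ″/yr.
v_t = 4.740 μ d = 4.740 × 2.710 × 16.129 = 207.18 km/s.
v = √(v_r² + v_t²) = √((-150.0)² + 207.18²) = √65423.6 = 255.78 km/s.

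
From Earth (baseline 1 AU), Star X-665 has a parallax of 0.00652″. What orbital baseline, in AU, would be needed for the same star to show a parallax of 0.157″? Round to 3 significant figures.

Parallax scales linearly with baseline: p ∝ B, so B = p_target / p_Earth × 1 AU.
B = 0.157 / 0.00652 = 24.08 AU.

24.1 AU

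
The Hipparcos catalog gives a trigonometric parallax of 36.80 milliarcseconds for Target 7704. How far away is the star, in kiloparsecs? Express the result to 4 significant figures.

0.02717 kpc

p = 36.80 milliarcseconds = 0.03680 arcsec.
d = 1/p = 1/0.03680 = 27.174 pc.
= 0.027174 kpc.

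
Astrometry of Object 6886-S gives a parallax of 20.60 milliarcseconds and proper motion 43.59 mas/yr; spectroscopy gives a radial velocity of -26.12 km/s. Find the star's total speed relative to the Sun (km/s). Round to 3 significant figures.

d = 1/p = 1/0.02060″ = 48.544 pc.
μ = 43.59 mas/yr = 0.04359 ″/yr.
v_t = 4.740 μ d = 4.740 × 0.04359 × 48.544 = 10.03 km/s.
v = √(v_r² + v_t²) = √((-26.12)² + 10.03²) = √782.855 = 27.98 km/s.

28.0 km/s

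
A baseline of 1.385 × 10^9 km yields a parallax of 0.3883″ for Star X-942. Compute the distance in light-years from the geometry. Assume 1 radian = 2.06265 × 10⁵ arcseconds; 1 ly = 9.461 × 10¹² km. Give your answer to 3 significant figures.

77.8 ly

θ = 0.3883″ = 0.3883/206265 = 1.8825 × 10^-6 rad.
d = B/θ = (1.385 × 10^9) / (1.8825 × 10^-6) = 7.3572 × 10^14 km = (7.3572 × 10^14) / (9.461 × 10^12) ly = 77.763 ly.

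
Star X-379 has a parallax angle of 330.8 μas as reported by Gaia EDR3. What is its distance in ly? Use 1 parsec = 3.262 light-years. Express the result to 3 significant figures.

9860 ly

p = 330.8 μas = 0.0003308 arcsec.
d = 1/p = 1/0.0003308 = 3023 pc.
In light-years: 3023 × 3.262 = 9861 ly.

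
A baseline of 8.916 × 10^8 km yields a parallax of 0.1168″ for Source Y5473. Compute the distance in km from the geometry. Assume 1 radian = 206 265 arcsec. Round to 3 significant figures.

θ = 0.1168″ = 0.1168/206265 = 5.6626 × 10^-7 rad.
d = B/θ = (8.916 × 10^8) / (5.6626 × 10^-7) = 1.5745 × 10^15 km.

1.57 × 10^15 km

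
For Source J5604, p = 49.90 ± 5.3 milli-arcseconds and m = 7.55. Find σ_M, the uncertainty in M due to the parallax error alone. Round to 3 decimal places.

σ_M = 0.231 mag

M = m − 5 log₁₀ d + 5 = m + 5 log₁₀ p + 5, so ∂M/∂p = 5/(p ln 10).
σ_M = (5/ln 10) · (σ_p/p) = 2.1715 × 5.3/49.90 = 2.1715 × 0.10621 = 0.23064.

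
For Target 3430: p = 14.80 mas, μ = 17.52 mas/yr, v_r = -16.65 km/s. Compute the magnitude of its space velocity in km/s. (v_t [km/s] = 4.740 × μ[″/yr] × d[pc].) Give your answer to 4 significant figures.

d = 1/p = 1/0.01480″ = 67.568 pc.
μ = 17.52 mas/yr = 0.01752 ″/yr.
v_t = 4.740 μ d = 4.740 × 0.01752 × 67.568 = 5.6112 km/s.
v = √(v_r² + v_t²) = √((-16.65)² + 5.6112²) = √308.708 = 17.57 km/s.

17.57 km/s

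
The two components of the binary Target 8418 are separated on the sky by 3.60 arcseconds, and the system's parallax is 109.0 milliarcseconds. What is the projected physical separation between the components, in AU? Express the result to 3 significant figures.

33.0 AU

d = 1/p = 1/0.1090″ = 9.1743 pc.
At distance d (pc), an angle of θ arcsec spans θ·d AU: s = 3.60 × 9.1743 = 33.027 AU.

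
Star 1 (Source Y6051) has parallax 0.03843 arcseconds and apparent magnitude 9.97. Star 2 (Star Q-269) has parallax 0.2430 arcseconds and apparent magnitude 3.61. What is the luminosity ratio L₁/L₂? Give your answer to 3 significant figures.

d₁ = 1/p₁ = 1/0.03843″ = 26.021 pc; d₂ = 1/p₂ = 1/0.2430″ = 4.1152 pc.
M₁ = m₁ − 5 log₁₀ d₁ + 5 = 9.97 − 7.0766 + 5 = 7.8934.
M₂ = 3.61 − 3.0720 + 5 = 5.5380.
L₁/L₂ = 10^(0.4(M₂ − M₁)) = 10^(0.4 × (-2.3554)) = 10^(-0.94216) = 0.11425.

L₁/L₂ = 0.114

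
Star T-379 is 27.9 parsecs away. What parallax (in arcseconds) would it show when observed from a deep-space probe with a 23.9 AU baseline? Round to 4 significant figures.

0.8566 arcsec

p (arcsec) = B (AU) / d (pc).
p = 23.9 / 27.9 = 0.85663 arcsec.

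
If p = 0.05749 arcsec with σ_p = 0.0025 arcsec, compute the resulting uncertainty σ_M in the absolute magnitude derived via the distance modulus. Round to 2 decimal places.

σ_M = 0.09 mag

M = m − 5 log₁₀ d + 5 = m + 5 log₁₀ p + 5, so ∂M/∂p = 5/(p ln 10).
σ_M = (5/ln 10) · (σ_p/p) = 2.1715 × 0.0025/0.05749 = 2.1715 × 0.043486 = 0.09443.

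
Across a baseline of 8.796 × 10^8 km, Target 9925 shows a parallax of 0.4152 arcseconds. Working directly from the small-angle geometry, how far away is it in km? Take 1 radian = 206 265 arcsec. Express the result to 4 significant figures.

4.370 × 10^14 km

θ = 0.4152″ = 0.4152/206265 = 2.0129 × 10^-6 rad.
d = B/θ = (8.796 × 10^8) / (2.0129 × 10^-6) = 4.3698 × 10^14 km.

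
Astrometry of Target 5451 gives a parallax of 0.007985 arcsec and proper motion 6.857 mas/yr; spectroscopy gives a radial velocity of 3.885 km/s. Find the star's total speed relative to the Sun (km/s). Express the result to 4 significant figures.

5.627 km/s

d = 1/p = 1/0.007985″ = 125.23 pc.
μ = 6.857 mas/yr = 0.006857 ″/yr.
v_t = 4.740 μ d = 4.740 × 0.006857 × 125.23 = 4.0702 km/s.
v = √(v_r² + v_t²) = √(3.885² + 4.0702²) = √31.6598 = 5.6267 km/s.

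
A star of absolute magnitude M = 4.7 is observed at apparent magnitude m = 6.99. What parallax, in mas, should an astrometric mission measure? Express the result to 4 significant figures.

m − M = 6.99 − 4.7 = 2.29.
d = 10^((m−M)/5 + 1) = 10^1.458 = 28.708 pc.
p = 1/d = 1/28.708 = 0.034833 arcsec = 34.833 mas.

34.83 mas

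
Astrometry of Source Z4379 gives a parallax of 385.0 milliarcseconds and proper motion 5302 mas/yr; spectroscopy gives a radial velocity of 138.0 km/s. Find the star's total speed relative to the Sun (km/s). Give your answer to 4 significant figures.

d = 1/p = 1/0.3850″ = 2.5974 pc.
μ = 5302 mas/yr = 5.302 ″/yr.
v_t = 4.740 μ d = 4.740 × 5.302 × 2.5974 = 65.277 km/s.
v = √(v_r² + v_t²) = √(138.0² + 65.277²) = √23305.1 = 152.66 km/s.

152.7 km/s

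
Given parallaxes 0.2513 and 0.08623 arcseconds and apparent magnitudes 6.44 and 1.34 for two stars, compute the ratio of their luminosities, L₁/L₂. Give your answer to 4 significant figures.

L₁/L₂ = 0.001074

d₁ = 1/p₁ = 1/0.2513″ = 3.9793 pc; d₂ = 1/p₂ = 1/0.08623″ = 11.597 pc.
M₁ = m₁ − 5 log₁₀ d₁ + 5 = 6.44 − 2.9990 + 5 = 8.4410.
M₂ = 1.34 − 5.3217 + 5 = 1.0183.
L₁/L₂ = 10^(0.4(M₂ − M₁)) = 10^(0.4 × (-7.4227)) = 10^(-2.96908) = 0.0010738.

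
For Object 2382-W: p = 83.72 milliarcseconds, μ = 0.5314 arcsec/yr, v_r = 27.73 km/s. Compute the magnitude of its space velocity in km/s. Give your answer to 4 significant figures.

40.92 km/s

d = 1/p = 1/0.08372″ = 11.945 pc.
v_t = 4.740 μ d = 4.740 × 0.5314 × 11.945 = 30.087 km/s.
v = √(v_r² + v_t²) = √(27.73² + 30.087²) = √1674.18 = 40.917 km/s.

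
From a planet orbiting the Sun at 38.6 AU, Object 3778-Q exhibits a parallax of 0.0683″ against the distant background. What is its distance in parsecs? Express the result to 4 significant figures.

565.2 pc

With baseline B (in AU) and parallax p (in arcsec), d = B/p parsecs.
d = 38.6 / 0.0683 = 565.15 pc.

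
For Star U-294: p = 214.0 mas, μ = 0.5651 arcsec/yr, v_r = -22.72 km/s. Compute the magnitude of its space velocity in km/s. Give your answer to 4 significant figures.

d = 1/p = 1/0.2140″ = 4.6729 pc.
v_t = 4.740 μ d = 4.740 × 0.5651 × 4.6729 = 12.517 km/s.
v = √(v_r² + v_t²) = √((-22.72)² + 12.517²) = √672.874 = 25.94 km/s.

25.94 km/s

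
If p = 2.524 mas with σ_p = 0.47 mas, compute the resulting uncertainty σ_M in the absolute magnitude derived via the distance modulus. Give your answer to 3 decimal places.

σ_M = 0.404 mag

M = m − 5 log₁₀ d + 5 = m + 5 log₁₀ p + 5, so ∂M/∂p = 5/(p ln 10).
σ_M = (5/ln 10) · (σ_p/p) = 2.1715 × 0.47/2.524 = 2.1715 × 0.18621 = 0.40436.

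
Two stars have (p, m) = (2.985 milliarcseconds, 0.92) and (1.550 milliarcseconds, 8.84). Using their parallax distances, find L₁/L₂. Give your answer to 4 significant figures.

d₁ = 1/p₁ = 1/0.002985″ = 335.01 pc; d₂ = 1/p₂ = 1/0.001550″ = 645.16 pc.
M₁ = m₁ − 5 log₁₀ d₁ + 5 = 0.92 − 12.6253 + 5 = -6.7053.
M₂ = 8.84 − 14.0483 + 5 = -0.2083.
L₁/L₂ = 10^(0.4(M₂ − M₁)) = 10^(0.4 × 6.4970) = 10^2.59880 = 397.01.

L₁/L₂ = 397.0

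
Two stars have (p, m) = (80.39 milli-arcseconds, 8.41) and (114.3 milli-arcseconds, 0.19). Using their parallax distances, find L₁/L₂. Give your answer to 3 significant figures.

L₁/L₂ = 0.00104

d₁ = 1/p₁ = 1/0.08039″ = 12.439 pc; d₂ = 1/p₂ = 1/0.1143″ = 8.7489 pc.
M₁ = m₁ − 5 log₁₀ d₁ + 5 = 8.41 − 5.4739 + 5 = 7.9361.
M₂ = 0.19 − 4.7098 + 5 = 0.4802.
L₁/L₂ = 10^(0.4(M₂ − M₁)) = 10^(0.4 × (-7.4559)) = 10^(-2.98236) = 0.0010415.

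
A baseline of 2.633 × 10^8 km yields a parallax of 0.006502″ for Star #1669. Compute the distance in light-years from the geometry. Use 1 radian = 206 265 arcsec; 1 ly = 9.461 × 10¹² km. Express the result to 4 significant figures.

θ = 0.006502″ = 0.006502/206265 = 3.1523 × 10^-8 rad.
d = B/θ = (2.633 × 10^8) / (3.1523 × 10^-8) = 8.3526 × 10^15 km = (8.3526 × 10^15) / (9.461 × 10^12) ly = 882.85 ly.

882.9 ly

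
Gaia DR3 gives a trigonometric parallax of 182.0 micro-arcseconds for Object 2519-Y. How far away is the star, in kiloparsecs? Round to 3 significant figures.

5.49 kpc

p = 182.0 micro-arcseconds = 0.0001820 arcsec.
d = 1/p = 1/0.0001820 = 5494.5 pc.
= 5.4945 kpc.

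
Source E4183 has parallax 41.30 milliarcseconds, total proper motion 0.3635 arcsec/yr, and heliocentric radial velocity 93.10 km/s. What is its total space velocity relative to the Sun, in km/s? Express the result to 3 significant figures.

102 km/s

d = 1/p = 1/0.04130″ = 24.213 pc.
v_t = 4.740 μ d = 4.740 × 0.3635 × 24.213 = 41.719 km/s.
v = √(v_r² + v_t²) = √(93.10² + 41.719²) = √10408.1 = 102.02 km/s.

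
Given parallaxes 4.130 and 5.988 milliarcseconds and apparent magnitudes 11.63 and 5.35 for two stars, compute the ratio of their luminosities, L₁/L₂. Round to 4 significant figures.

L₁/L₂ = 0.006466

d₁ = 1/p₁ = 1/0.004130″ = 242.13 pc; d₂ = 1/p₂ = 1/0.005988″ = 167 pc.
M₁ = m₁ − 5 log₁₀ d₁ + 5 = 11.63 − 11.9202 + 5 = 4.7098.
M₂ = 5.35 − 11.1136 + 5 = -0.7636.
L₁/L₂ = 10^(0.4(M₂ − M₁)) = 10^(0.4 × (-5.4734)) = 10^(-2.18936) = 0.0064661.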